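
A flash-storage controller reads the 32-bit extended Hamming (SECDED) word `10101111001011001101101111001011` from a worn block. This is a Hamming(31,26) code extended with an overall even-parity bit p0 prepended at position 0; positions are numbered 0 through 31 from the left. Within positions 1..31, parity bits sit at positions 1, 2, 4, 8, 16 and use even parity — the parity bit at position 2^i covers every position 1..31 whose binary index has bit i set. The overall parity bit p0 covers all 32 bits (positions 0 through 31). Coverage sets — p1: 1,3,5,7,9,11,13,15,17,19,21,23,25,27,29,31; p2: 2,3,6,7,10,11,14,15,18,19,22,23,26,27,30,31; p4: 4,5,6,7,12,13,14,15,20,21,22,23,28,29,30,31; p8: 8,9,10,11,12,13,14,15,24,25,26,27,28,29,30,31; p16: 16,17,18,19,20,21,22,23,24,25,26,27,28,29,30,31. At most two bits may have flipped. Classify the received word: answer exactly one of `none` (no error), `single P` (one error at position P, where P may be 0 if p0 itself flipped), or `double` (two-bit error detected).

s1: b1⊕b3⊕b5⊕b7⊕b9⊕b11⊕b13⊕b15⊕b17⊕b19⊕b21⊕b23⊕b25⊕b27⊕b29⊕b31 = 0⊕0⊕1⊕1⊕0⊕0⊕1⊕0⊕1⊕1⊕0⊕1⊕1⊕0⊕0⊕1 = 0
s2: b2⊕b3⊕b6⊕b7⊕b10⊕b11⊕b14⊕b15⊕b18⊕b19⊕b22⊕b23⊕b26⊕b27⊕b30⊕b31 = 1⊕0⊕1⊕1⊕1⊕0⊕0⊕0⊕0⊕1⊕1⊕1⊕0⊕0⊕1⊕1 = 1
s4: b4⊕b5⊕b6⊕b7⊕b12⊕b13⊕b14⊕b15⊕b20⊕b21⊕b22⊕b23⊕b28⊕b29⊕b30⊕b31 = 1⊕1⊕1⊕1⊕1⊕1⊕0⊕0⊕1⊕0⊕1⊕1⊕1⊕0⊕1⊕1 = 0
s8: b8⊕b9⊕b10⊕b11⊕b12⊕b13⊕b14⊕b15⊕b24⊕b25⊕b26⊕b27⊕b28⊕b29⊕b30⊕b31 = 0⊕0⊕1⊕0⊕1⊕1⊕0⊕0⊕1⊕1⊕0⊕0⊕1⊕0⊕1⊕1 = 0
s16: b16⊕b17⊕b18⊕b19⊕b20⊕b21⊕b22⊕b23⊕b24⊕b25⊕b26⊕b27⊕b28⊕b29⊕b30⊕b31 = 1⊕1⊕0⊕1⊕1⊕0⊕1⊕1⊕1⊕1⊕0⊕0⊕1⊕0⊕1⊕1 = 1
Syndrome (s16...s1) = 10010 → position 18.
Overall parity (XOR of all 32 bits, including p0): 1⊕0⊕1⊕0⊕1⊕1⊕1⊕1⊕0⊕0⊕1⊕0⊕1⊕1⊕0⊕0⊕1⊕1⊕0⊕1⊕1⊕0⊕1⊕1⊕1⊕1⊕0⊕0⊕1⊕0⊕1⊕1 = 0
Overall=0, syndrome position=18 → double-bit error detected (uncorrectable).

double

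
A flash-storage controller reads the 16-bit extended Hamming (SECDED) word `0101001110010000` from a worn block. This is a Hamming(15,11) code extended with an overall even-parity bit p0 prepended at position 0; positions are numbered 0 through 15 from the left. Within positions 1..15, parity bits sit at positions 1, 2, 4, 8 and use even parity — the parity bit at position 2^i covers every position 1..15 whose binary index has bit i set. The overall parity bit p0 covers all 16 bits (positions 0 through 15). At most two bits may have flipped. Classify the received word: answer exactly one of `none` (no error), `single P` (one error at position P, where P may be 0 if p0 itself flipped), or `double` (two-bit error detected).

none

s1: b1⊕b3⊕b5⊕b7⊕b9⊕b11⊕b13⊕b15 = 1⊕1⊕0⊕1⊕0⊕1⊕0⊕0 = 0
s2: b2⊕b3⊕b6⊕b7⊕b10⊕b11⊕b14⊕b15 = 0⊕1⊕1⊕1⊕0⊕1⊕0⊕0 = 0
s4: b4⊕b5⊕b6⊕b7⊕b12⊕b13⊕b14⊕b15 = 0⊕0⊕1⊕1⊕0⊕0⊕0⊕0 = 0
s8: b8⊕b9⊕b10⊕b11⊕b12⊕b13⊕b14⊕b15 = 1⊕0⊕0⊕1⊕0⊕0⊕0⊕0 = 0
Syndrome (s8...s1) = 0000 → position 0 (no error).
Overall parity (XOR of all 16 bits, including p0): 0⊕1⊕0⊕1⊕0⊕0⊕1⊕1⊕1⊕0⊕0⊕1⊕0⊕0⊕0⊕0 = 0
Overall=0, syndrome position=0 → no error.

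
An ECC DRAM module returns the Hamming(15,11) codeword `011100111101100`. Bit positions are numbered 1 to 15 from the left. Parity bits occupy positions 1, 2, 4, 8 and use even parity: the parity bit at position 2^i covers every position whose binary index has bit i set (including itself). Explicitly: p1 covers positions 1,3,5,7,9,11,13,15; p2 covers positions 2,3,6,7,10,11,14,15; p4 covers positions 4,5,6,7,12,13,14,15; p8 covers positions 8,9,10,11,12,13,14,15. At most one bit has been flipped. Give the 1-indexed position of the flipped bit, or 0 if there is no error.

s1: b1⊕b3⊕b5⊕b7⊕b9⊕b11⊕b13⊕b15 = 0⊕1⊕0⊕1⊕1⊕0⊕1⊕0 = 0
s2: b2⊕b3⊕b6⊕b7⊕b10⊕b11⊕b14⊕b15 = 1⊕1⊕0⊕1⊕1⊕0⊕0⊕0 = 0
s4: b4⊕b5⊕b6⊕b7⊕b12⊕b13⊕b14⊕b15 = 1⊕0⊕0⊕1⊕1⊕1⊕0⊕0 = 0
s8: b8⊕b9⊕b10⊕b11⊕b12⊕b13⊕b14⊕b15 = 1⊕1⊕1⊕0⊕1⊕1⊕0⊕0 = 1
Syndrome (s8...s1) = 1000 → position 8.

8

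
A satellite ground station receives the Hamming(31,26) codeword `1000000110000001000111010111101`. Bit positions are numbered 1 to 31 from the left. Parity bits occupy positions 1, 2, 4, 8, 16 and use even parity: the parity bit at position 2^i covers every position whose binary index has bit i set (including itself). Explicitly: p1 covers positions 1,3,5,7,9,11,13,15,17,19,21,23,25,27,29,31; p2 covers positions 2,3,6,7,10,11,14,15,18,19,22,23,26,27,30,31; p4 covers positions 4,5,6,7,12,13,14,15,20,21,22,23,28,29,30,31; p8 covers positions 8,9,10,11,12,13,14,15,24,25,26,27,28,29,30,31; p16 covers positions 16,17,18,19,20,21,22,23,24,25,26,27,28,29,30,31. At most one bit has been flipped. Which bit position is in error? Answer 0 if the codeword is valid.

s1: b1⊕b3⊕b5⊕b7⊕b9⊕b11⊕b13⊕b15⊕b17⊕b19⊕b21⊕b23⊕b25⊕b27⊕b29⊕b31 = 1⊕0⊕0⊕0⊕1⊕0⊕0⊕0⊕0⊕0⊕1⊕0⊕0⊕1⊕1⊕1 = 0
s2: b2⊕b3⊕b6⊕b7⊕b10⊕b11⊕b14⊕b15⊕b18⊕b19⊕b22⊕b23⊕b26⊕b27⊕b30⊕b31 = 0⊕0⊕0⊕0⊕0⊕0⊕0⊕0⊕0⊕0⊕1⊕0⊕1⊕1⊕0⊕1 = 0
s4: b4⊕b5⊕b6⊕b7⊕b12⊕b13⊕b14⊕b15⊕b20⊕b21⊕b22⊕b23⊕b28⊕b29⊕b30⊕b31 = 0⊕0⊕0⊕0⊕0⊕0⊕0⊕0⊕1⊕1⊕1⊕0⊕1⊕1⊕0⊕1 = 0
s8: b8⊕b9⊕b10⊕b11⊕b12⊕b13⊕b14⊕b15⊕b24⊕b25⊕b26⊕b27⊕b28⊕b29⊕b30⊕b31 = 1⊕1⊕0⊕0⊕0⊕0⊕0⊕0⊕1⊕0⊕1⊕1⊕1⊕1⊕0⊕1 = 0
s16: b16⊕b17⊕b18⊕b19⊕b20⊕b21⊕b22⊕b23⊕b24⊕b25⊕b26⊕b27⊕b28⊕b29⊕b30⊕b31 = 1⊕0⊕0⊕0⊕1⊕1⊕1⊕0⊕1⊕0⊕1⊕1⊕1⊕1⊕0⊕1 = 0
Syndrome (s16...s1) = 00000 → position 0 (no error).

0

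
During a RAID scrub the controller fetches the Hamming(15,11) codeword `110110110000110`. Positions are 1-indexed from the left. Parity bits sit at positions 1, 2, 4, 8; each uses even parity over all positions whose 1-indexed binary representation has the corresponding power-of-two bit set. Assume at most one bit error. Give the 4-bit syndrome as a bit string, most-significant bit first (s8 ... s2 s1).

s1: b1⊕b3⊕b5⊕b7⊕b9⊕b11⊕b13⊕b15 = 1⊕0⊕1⊕1⊕0⊕0⊕1⊕0 = 0
s2: b2⊕b3⊕b6⊕b7⊕b10⊕b11⊕b14⊕b15 = 1⊕0⊕0⊕1⊕0⊕0⊕1⊕0 = 1
s4: b4⊕b5⊕b6⊕b7⊕b12⊕b13⊕b14⊕b15 = 1⊕1⊕0⊕1⊕0⊕1⊕1⊕0 = 1
s8: b8⊕b9⊕b10⊕b11⊕b12⊕b13⊕b14⊕b15 = 1⊕0⊕0⊕0⊕0⊕1⊕1⊕0 = 1
Syndrome (s8...s1) = 1110 → position 14.

1110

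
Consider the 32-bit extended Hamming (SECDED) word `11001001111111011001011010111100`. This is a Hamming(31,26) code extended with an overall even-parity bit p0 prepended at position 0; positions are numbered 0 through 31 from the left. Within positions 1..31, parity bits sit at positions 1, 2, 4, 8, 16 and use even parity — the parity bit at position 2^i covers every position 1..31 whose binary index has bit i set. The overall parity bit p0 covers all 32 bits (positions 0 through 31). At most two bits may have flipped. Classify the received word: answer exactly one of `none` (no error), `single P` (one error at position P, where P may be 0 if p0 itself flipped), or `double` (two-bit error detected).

s1: b1⊕b3⊕b5⊕b7⊕b9⊕b11⊕b13⊕b15⊕b17⊕b19⊕b21⊕b23⊕b25⊕b27⊕b29⊕b31 = 1⊕0⊕0⊕1⊕1⊕1⊕1⊕1⊕0⊕1⊕1⊕0⊕0⊕1⊕1⊕0 = 0
s2: b2⊕b3⊕b6⊕b7⊕b10⊕b11⊕b14⊕b15⊕b18⊕b19⊕b22⊕b23⊕b26⊕b27⊕b30⊕b31 = 0⊕0⊕0⊕1⊕1⊕1⊕0⊕1⊕0⊕1⊕1⊕0⊕1⊕1⊕0⊕0 = 0
s4: b4⊕b5⊕b6⊕b7⊕b12⊕b13⊕b14⊕b15⊕b20⊕b21⊕b22⊕b23⊕b28⊕b29⊕b30⊕b31 = 1⊕0⊕0⊕1⊕1⊕1⊕0⊕1⊕0⊕1⊕1⊕0⊕1⊕1⊕0⊕0 = 1
s8: b8⊕b9⊕b10⊕b11⊕b12⊕b13⊕b14⊕b15⊕b24⊕b25⊕b26⊕b27⊕b28⊕b29⊕b30⊕b31 = 1⊕1⊕1⊕1⊕1⊕1⊕0⊕1⊕1⊕0⊕1⊕1⊕1⊕1⊕0⊕0 = 0
s16: b16⊕b17⊕b18⊕b19⊕b20⊕b21⊕b22⊕b23⊕b24⊕b25⊕b26⊕b27⊕b28⊕b29⊕b30⊕b31 = 1⊕0⊕0⊕1⊕0⊕1⊕1⊕0⊕1⊕0⊕1⊕1⊕1⊕1⊕0⊕0 = 1
Syndrome (s16...s1) = 10100 → position 20.
Overall parity (XOR of all 32 bits, including p0): 1⊕1⊕0⊕0⊕1⊕0⊕0⊕1⊕1⊕1⊕1⊕1⊕1⊕1⊕0⊕1⊕1⊕0⊕0⊕1⊕0⊕1⊕1⊕0⊕1⊕0⊕1⊕1⊕1⊕1⊕0⊕0 = 0
Overall=0, syndrome position=20 → double-bit error detected (uncorrectable).

double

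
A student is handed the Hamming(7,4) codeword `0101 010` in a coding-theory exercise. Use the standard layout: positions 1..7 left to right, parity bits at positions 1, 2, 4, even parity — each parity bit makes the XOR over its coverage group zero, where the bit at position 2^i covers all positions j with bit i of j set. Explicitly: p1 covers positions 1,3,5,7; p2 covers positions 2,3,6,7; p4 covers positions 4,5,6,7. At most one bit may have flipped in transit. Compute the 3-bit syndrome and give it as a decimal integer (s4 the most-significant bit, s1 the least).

0

s1: b1⊕b3⊕b5⊕b7 = 0⊕0⊕0⊕0 = 0
s2: b2⊕b3⊕b6⊕b7 = 1⊕0⊕1⊕0 = 0
s4: b4⊕b5⊕b6⊕b7 = 1⊕0⊕1⊕0 = 0
Syndrome (s4...s1) = 000 → position 0 (no error).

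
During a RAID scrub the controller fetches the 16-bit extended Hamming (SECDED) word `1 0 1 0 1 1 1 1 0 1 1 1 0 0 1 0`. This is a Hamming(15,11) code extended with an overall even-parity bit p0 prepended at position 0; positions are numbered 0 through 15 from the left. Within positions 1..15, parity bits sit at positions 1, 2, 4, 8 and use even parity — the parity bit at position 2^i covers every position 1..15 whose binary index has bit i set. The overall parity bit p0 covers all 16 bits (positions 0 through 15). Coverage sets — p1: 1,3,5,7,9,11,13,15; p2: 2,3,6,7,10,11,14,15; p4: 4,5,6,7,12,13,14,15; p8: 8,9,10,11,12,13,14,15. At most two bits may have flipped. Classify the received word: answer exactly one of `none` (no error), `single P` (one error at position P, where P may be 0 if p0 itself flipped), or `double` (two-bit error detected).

double

s1: b1⊕b3⊕b5⊕b7⊕b9⊕b11⊕b13⊕b15 = 0⊕0⊕1⊕1⊕1⊕1⊕0⊕0 = 0
s2: b2⊕b3⊕b6⊕b7⊕b10⊕b11⊕b14⊕b15 = 1⊕0⊕1⊕1⊕1⊕1⊕1⊕0 = 0
s4: b4⊕b5⊕b6⊕b7⊕b12⊕b13⊕b14⊕b15 = 1⊕1⊕1⊕1⊕0⊕0⊕1⊕0 = 1
s8: b8⊕b9⊕b10⊕b11⊕b12⊕b13⊕b14⊕b15 = 0⊕1⊕1⊕1⊕0⊕0⊕1⊕0 = 0
Syndrome (s8...s1) = 0100 → position 4.
Overall parity (XOR of all 16 bits, including p0): 1⊕0⊕1⊕0⊕1⊕1⊕1⊕1⊕0⊕1⊕1⊕1⊕0⊕0⊕1⊕0 = 0
Overall=0, syndrome position=4 → double-bit error detected (uncorrectable).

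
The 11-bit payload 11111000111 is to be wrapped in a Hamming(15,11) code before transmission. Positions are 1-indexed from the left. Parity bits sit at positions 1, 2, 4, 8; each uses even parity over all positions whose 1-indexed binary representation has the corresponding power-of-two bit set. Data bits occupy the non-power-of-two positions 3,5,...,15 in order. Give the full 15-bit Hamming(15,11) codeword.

Place data bits at non-power-of-two positions: b3=1, b5=1, b6=1, b7=1, b9=1, b10=0, b11=0, b12=0, b13=1, b14=1, b15=1.
p1 = XOR of data positions {3,5,7,9,11,13,15} = 1⊕1⊕1⊕1⊕0⊕1⊕1 = 0
p2 = XOR of data positions {3,6,7,10,11,14,15} = 1⊕1⊕1⊕0⊕0⊕1⊕1 = 1
p4 = XOR of data positions {5,6,7,12,13,14,15} = 1⊕1⊕1⊕0⊕1⊕1⊕1 = 0
p8 = XOR of data positions {9,10,11,12,13,14,15} = 1⊕0⊕0⊕0⊕1⊕1⊕1 = 0
Codeword b1..b15 = 011011101000111

011011101000111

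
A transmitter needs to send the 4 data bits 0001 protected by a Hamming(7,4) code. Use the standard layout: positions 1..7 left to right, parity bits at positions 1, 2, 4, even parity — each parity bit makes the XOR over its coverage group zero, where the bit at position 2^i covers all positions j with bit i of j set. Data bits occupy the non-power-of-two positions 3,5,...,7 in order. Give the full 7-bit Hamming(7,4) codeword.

Place data bits at non-power-of-two positions: b3=0, b5=0, b6=0, b7=1.
p1 = XOR of data positions {3,5,7} = 0⊕0⊕1 = 1
p2 = XOR of data positions {3,6,7} = 0⊕0⊕1 = 1
p4 = XOR of data positions {5,6,7} = 0⊕0⊕1 = 1
Codeword b1..b7 = 1101001

1101001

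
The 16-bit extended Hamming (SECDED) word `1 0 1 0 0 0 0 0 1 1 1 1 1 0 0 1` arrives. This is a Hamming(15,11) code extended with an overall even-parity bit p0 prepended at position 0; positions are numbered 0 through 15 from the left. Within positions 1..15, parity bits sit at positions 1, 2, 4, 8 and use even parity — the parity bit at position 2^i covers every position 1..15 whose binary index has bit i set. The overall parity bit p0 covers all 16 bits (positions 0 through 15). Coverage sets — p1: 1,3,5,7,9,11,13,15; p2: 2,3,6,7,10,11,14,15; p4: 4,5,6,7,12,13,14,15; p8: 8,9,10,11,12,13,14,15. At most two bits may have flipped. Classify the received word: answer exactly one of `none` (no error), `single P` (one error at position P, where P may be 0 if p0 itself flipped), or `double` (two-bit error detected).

s1: b1⊕b3⊕b5⊕b7⊕b9⊕b11⊕b13⊕b15 = 0⊕0⊕0⊕0⊕1⊕1⊕0⊕1 = 1
s2: b2⊕b3⊕b6⊕b7⊕b10⊕b11⊕b14⊕b15 = 1⊕0⊕0⊕0⊕1⊕1⊕0⊕1 = 0
s4: b4⊕b5⊕b6⊕b7⊕b12⊕b13⊕b14⊕b15 = 0⊕0⊕0⊕0⊕1⊕0⊕0⊕1 = 0
s8: b8⊕b9⊕b10⊕b11⊕b12⊕b13⊕b14⊕b15 = 1⊕1⊕1⊕1⊕1⊕0⊕0⊕1 = 0
Syndrome (s8...s1) = 0001 → position 1.
Overall parity (XOR of all 16 bits, including p0): 1⊕0⊕1⊕0⊕0⊕0⊕0⊕0⊕1⊕1⊕1⊕1⊕1⊕0⊕0⊕1 = 0
Overall=0, syndrome position=1 → double-bit error detected (uncorrectable).

double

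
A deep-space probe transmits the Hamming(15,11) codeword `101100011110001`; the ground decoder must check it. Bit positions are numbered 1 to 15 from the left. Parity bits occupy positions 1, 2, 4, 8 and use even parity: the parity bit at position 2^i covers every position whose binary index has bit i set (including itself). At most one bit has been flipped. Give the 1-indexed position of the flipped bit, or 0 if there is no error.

s1: b1⊕b3⊕b5⊕b7⊕b9⊕b11⊕b13⊕b15 = 1⊕1⊕0⊕0⊕1⊕1⊕0⊕1 = 1
s2: b2⊕b3⊕b6⊕b7⊕b10⊕b11⊕b14⊕b15 = 0⊕1⊕0⊕0⊕1⊕1⊕0⊕1 = 0
s4: b4⊕b5⊕b6⊕b7⊕b12⊕b13⊕b14⊕b15 = 1⊕0⊕0⊕0⊕0⊕0⊕0⊕1 = 0
s8: b8⊕b9⊕b10⊕b11⊕b12⊕b13⊕b14⊕b15 = 1⊕1⊕1⊕1⊕0⊕0⊕0⊕1 = 1
Syndrome (s8...s1) = 1001 → position 9.

9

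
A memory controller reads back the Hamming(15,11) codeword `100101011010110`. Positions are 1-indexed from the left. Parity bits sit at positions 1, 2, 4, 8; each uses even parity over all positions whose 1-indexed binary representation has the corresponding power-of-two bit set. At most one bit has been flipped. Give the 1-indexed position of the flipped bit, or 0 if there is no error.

10

s1: b1⊕b3⊕b5⊕b7⊕b9⊕b11⊕b13⊕b15 = 1⊕0⊕0⊕0⊕1⊕1⊕1⊕0 = 0
s2: b2⊕b3⊕b6⊕b7⊕b10⊕b11⊕b14⊕b15 = 0⊕0⊕1⊕0⊕0⊕1⊕1⊕0 = 1
s4: b4⊕b5⊕b6⊕b7⊕b12⊕b13⊕b14⊕b15 = 1⊕0⊕1⊕0⊕0⊕1⊕1⊕0 = 0
s8: b8⊕b9⊕b10⊕b11⊕b12⊕b13⊕b14⊕b15 = 1⊕1⊕0⊕1⊕0⊕1⊕1⊕0 = 1
Syndrome (s8...s1) = 1010 → position 10.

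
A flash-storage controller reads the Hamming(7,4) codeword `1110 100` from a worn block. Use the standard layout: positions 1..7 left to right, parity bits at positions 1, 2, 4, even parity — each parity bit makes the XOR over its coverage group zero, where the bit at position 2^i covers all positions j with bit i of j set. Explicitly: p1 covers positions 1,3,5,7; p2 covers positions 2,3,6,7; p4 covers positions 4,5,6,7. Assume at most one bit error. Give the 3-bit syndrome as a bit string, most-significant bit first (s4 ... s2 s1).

101

s1: b1⊕b3⊕b5⊕b7 = 1⊕1⊕1⊕0 = 1
s2: b2⊕b3⊕b6⊕b7 = 1⊕1⊕0⊕0 = 0
s4: b4⊕b5⊕b6⊕b7 = 0⊕1⊕0⊕0 = 1
Syndrome (s4...s1) = 101 → position 5.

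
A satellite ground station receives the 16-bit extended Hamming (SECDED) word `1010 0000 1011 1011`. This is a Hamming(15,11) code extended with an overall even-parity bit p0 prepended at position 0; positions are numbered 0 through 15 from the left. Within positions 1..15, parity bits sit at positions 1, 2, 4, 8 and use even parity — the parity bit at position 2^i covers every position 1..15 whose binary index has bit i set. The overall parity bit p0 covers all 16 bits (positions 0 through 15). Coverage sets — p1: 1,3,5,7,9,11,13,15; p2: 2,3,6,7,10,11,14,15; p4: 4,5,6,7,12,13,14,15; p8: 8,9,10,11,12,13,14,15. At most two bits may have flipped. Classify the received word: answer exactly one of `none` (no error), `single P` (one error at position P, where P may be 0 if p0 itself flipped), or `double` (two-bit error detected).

double

s1: b1⊕b3⊕b5⊕b7⊕b9⊕b11⊕b13⊕b15 = 0⊕0⊕0⊕0⊕0⊕1⊕0⊕1 = 0
s2: b2⊕b3⊕b6⊕b7⊕b10⊕b11⊕b14⊕b15 = 1⊕0⊕0⊕0⊕1⊕1⊕1⊕1 = 1
s4: b4⊕b5⊕b6⊕b7⊕b12⊕b13⊕b14⊕b15 = 0⊕0⊕0⊕0⊕1⊕0⊕1⊕1 = 1
s8: b8⊕b9⊕b10⊕b11⊕b12⊕b13⊕b14⊕b15 = 1⊕0⊕1⊕1⊕1⊕0⊕1⊕1 = 0
Syndrome (s8...s1) = 0110 → position 6.
Overall parity (XOR of all 16 bits, including p0): 1⊕0⊕1⊕0⊕0⊕0⊕0⊕0⊕1⊕0⊕1⊕1⊕1⊕0⊕1⊕1 = 0
Overall=0, syndrome position=6 → double-bit error detected (uncorrectable).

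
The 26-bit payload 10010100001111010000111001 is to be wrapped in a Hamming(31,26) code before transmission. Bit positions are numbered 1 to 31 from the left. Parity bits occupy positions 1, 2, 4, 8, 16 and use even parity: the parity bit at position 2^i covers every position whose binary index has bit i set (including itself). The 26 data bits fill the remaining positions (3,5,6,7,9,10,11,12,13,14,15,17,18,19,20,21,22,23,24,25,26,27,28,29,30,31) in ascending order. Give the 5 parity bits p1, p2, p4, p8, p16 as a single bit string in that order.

01100

Place data bits at non-power-of-two positions: b3=1, b5=0, b6=0, b7=1, b9=0, b10=1, b11=0, b12=0, b13=0, b14=0, b15=1, b17=1, b18=1, b19=1, b20=0, b21=1, b22=0, b23=0, b24=0, b25=0, b26=1, b27=1, b28=1, b29=0, b30=0, b31=1.
p1 = XOR of data positions {3,5,7,9,11,13,15,17,19,21,23,25,27,29,31} = 1⊕0⊕1⊕0⊕0⊕0⊕1⊕1⊕1⊕1⊕0⊕0⊕1⊕0⊕1 = 0
p2 = XOR of data positions {3,6,7,10,11,14,15,18,19,22,23,26,27,30,31} = 1⊕0⊕1⊕1⊕0⊕0⊕1⊕1⊕1⊕0⊕0⊕1⊕1⊕0⊕1 = 1
p4 = XOR of data positions {5,6,7,12,13,14,15,20,21,22,23,28,29,30,31} = 0⊕0⊕1⊕0⊕0⊕0⊕1⊕0⊕1⊕0⊕0⊕1⊕0⊕0⊕1 = 1
p8 = XOR of data positions {9,10,11,12,13,14,15,24,25,26,27,28,29,30,31} = 0⊕1⊕0⊕0⊕0⊕0⊕1⊕0⊕0⊕1⊕1⊕1⊕0⊕0⊕1 = 0
p16 = XOR of data positions {17,18,19,20,21,22,23,24,25,26,27,28,29,30,31} = 1⊕1⊕1⊕0⊕1⊕0⊕0⊕0⊕0⊕1⊕1⊕1⊕0⊕0⊕1 = 0
Parity bits p1,p2,p4,p8,p16 = 01100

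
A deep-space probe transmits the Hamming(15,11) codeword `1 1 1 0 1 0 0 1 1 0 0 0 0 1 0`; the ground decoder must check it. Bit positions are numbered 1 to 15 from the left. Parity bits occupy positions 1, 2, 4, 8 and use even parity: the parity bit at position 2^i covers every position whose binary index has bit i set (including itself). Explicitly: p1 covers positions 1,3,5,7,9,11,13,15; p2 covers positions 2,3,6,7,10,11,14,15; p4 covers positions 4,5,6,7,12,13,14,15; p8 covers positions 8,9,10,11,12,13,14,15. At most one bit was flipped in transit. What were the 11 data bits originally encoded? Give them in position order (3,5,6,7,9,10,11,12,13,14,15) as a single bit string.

11001100010

s1: b1⊕b3⊕b5⊕b7⊕b9⊕b11⊕b13⊕b15 = 1⊕1⊕1⊕0⊕1⊕0⊕0⊕0 = 0
s2: b2⊕b3⊕b6⊕b7⊕b10⊕b11⊕b14⊕b15 = 1⊕1⊕0⊕0⊕0⊕0⊕1⊕0 = 1
s4: b4⊕b5⊕b6⊕b7⊕b12⊕b13⊕b14⊕b15 = 0⊕1⊕0⊕0⊕0⊕0⊕1⊕0 = 0
s8: b8⊕b9⊕b10⊕b11⊕b12⊕b13⊕b14⊕b15 = 1⊕1⊕0⊕0⊕0⊕0⊕1⊕0 = 1
Syndrome (s8...s1) = 1010 → position 10.
Flip bit 10: corrected codeword = 111010011100010
Data bits at positions 3,5,6,7,9,10,11,12,13,14,15: 11001100010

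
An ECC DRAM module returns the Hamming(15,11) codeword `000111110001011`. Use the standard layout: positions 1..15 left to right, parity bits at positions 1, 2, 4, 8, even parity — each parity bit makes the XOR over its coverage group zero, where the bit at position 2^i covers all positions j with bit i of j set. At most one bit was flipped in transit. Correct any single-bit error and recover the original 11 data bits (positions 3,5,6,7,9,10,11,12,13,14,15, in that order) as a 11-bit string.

00110001011

s1: b1⊕b3⊕b5⊕b7⊕b9⊕b11⊕b13⊕b15 = 0⊕0⊕1⊕1⊕0⊕0⊕0⊕1 = 1
s2: b2⊕b3⊕b6⊕b7⊕b10⊕b11⊕b14⊕b15 = 0⊕0⊕1⊕1⊕0⊕0⊕1⊕1 = 0
s4: b4⊕b5⊕b6⊕b7⊕b12⊕b13⊕b14⊕b15 = 1⊕1⊕1⊕1⊕1⊕0⊕1⊕1 = 1
s8: b8⊕b9⊕b10⊕b11⊕b12⊕b13⊕b14⊕b15 = 1⊕0⊕0⊕0⊕1⊕0⊕1⊕1 = 0
Syndrome (s8...s1) = 0101 → position 5.
Flip bit 5: corrected codeword = 000101110001011
Data bits at positions 3,5,6,7,9,10,11,12,13,14,15: 00110001011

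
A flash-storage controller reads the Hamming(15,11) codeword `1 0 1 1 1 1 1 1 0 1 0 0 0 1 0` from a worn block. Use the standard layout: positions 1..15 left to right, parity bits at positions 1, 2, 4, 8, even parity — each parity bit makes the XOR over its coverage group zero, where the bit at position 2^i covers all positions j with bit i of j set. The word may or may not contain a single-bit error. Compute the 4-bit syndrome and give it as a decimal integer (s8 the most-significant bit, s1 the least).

14

s1: b1⊕b3⊕b5⊕b7⊕b9⊕b11⊕b13⊕b15 = 1⊕1⊕1⊕1⊕0⊕0⊕0⊕0 = 0
s2: b2⊕b3⊕b6⊕b7⊕b10⊕b11⊕b14⊕b15 = 0⊕1⊕1⊕1⊕1⊕0⊕1⊕0 = 1
s4: b4⊕b5⊕b6⊕b7⊕b12⊕b13⊕b14⊕b15 = 1⊕1⊕1⊕1⊕0⊕0⊕1⊕0 = 1
s8: b8⊕b9⊕b10⊕b11⊕b12⊕b13⊕b14⊕b15 = 1⊕0⊕1⊕0⊕0⊕0⊕1⊕0 = 1
Syndrome (s8...s1) = 1110 → position 14.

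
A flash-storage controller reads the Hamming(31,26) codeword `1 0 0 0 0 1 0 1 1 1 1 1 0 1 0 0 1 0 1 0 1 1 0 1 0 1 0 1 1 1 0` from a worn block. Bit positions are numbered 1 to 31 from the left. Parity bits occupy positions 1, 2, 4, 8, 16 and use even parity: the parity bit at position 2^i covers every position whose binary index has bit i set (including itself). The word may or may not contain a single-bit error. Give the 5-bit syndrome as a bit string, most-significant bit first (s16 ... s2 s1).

11001

s1: b1⊕b3⊕b5⊕b7⊕b9⊕b11⊕b13⊕b15⊕b17⊕b19⊕b21⊕b23⊕b25⊕b27⊕b29⊕b31 = 1⊕0⊕0⊕0⊕1⊕1⊕0⊕0⊕1⊕1⊕1⊕0⊕0⊕0⊕1⊕0 = 1
s2: b2⊕b3⊕b6⊕b7⊕b10⊕b11⊕b14⊕b15⊕b18⊕b19⊕b22⊕b23⊕b26⊕b27⊕b30⊕b31 = 0⊕0⊕1⊕0⊕1⊕1⊕1⊕0⊕0⊕1⊕1⊕0⊕1⊕0⊕1⊕0 = 0
s4: b4⊕b5⊕b6⊕b7⊕b12⊕b13⊕b14⊕b15⊕b20⊕b21⊕b22⊕b23⊕b28⊕b29⊕b30⊕b31 = 0⊕0⊕1⊕0⊕1⊕0⊕1⊕0⊕0⊕1⊕1⊕0⊕1⊕1⊕1⊕0 = 0
s8: b8⊕b9⊕b10⊕b11⊕b12⊕b13⊕b14⊕b15⊕b24⊕b25⊕b26⊕b27⊕b28⊕b29⊕b30⊕b31 = 1⊕1⊕1⊕1⊕1⊕0⊕1⊕0⊕1⊕0⊕1⊕0⊕1⊕1⊕1⊕0 = 1
s16: b16⊕b17⊕b18⊕b19⊕b20⊕b21⊕b22⊕b23⊕b24⊕b25⊕b26⊕b27⊕b28⊕b29⊕b30⊕b31 = 0⊕1⊕0⊕1⊕0⊕1⊕1⊕0⊕1⊕0⊕1⊕0⊕1⊕1⊕1⊕0 = 1
Syndrome (s16...s1) = 11001 → position 25.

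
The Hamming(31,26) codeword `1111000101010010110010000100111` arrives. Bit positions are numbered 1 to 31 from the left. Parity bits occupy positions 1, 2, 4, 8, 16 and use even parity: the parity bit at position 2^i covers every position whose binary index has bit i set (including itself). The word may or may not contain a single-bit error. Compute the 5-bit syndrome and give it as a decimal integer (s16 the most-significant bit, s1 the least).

s1: b1⊕b3⊕b5⊕b7⊕b9⊕b11⊕b13⊕b15⊕b17⊕b19⊕b21⊕b23⊕b25⊕b27⊕b29⊕b31 = 1⊕1⊕0⊕0⊕0⊕0⊕0⊕1⊕1⊕0⊕1⊕0⊕0⊕0⊕1⊕1 = 1
s2: b2⊕b3⊕b6⊕b7⊕b10⊕b11⊕b14⊕b15⊕b18⊕b19⊕b22⊕b23⊕b26⊕b27⊕b30⊕b31 = 1⊕1⊕0⊕0⊕1⊕0⊕0⊕1⊕1⊕0⊕0⊕0⊕1⊕0⊕1⊕1 = 0
s4: b4⊕b5⊕b6⊕b7⊕b12⊕b13⊕b14⊕b15⊕b20⊕b21⊕b22⊕b23⊕b28⊕b29⊕b30⊕b31 = 1⊕0⊕0⊕0⊕1⊕0⊕0⊕1⊕0⊕1⊕0⊕0⊕0⊕1⊕1⊕1 = 1
s8: b8⊕b9⊕b10⊕b11⊕b12⊕b13⊕b14⊕b15⊕b24⊕b25⊕b26⊕b27⊕b28⊕b29⊕b30⊕b31 = 1⊕0⊕1⊕0⊕1⊕0⊕0⊕1⊕0⊕0⊕1⊕0⊕0⊕1⊕1⊕1 = 0
s16: b16⊕b17⊕b18⊕b19⊕b20⊕b21⊕b22⊕b23⊕b24⊕b25⊕b26⊕b27⊕b28⊕b29⊕b30⊕b31 = 0⊕1⊕1⊕0⊕0⊕1⊕0⊕0⊕0⊕0⊕1⊕0⊕0⊕1⊕1⊕1 = 1
Syndrome (s16...s1) = 10101 → position 21.

21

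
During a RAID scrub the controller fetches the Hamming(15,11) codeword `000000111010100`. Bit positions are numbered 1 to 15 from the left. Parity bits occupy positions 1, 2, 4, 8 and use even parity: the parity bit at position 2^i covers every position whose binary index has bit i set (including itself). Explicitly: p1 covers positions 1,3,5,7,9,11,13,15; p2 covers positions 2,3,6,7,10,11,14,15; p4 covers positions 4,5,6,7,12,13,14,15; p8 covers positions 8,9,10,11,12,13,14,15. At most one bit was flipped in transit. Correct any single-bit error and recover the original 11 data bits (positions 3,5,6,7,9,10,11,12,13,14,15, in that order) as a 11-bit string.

00011010100

s1: b1⊕b3⊕b5⊕b7⊕b9⊕b11⊕b13⊕b15 = 0⊕0⊕0⊕1⊕1⊕1⊕1⊕0 = 0
s2: b2⊕b3⊕b6⊕b7⊕b10⊕b11⊕b14⊕b15 = 0⊕0⊕0⊕1⊕0⊕1⊕0⊕0 = 0
s4: b4⊕b5⊕b6⊕b7⊕b12⊕b13⊕b14⊕b15 = 0⊕0⊕0⊕1⊕0⊕1⊕0⊕0 = 0
s8: b8⊕b9⊕b10⊕b11⊕b12⊕b13⊕b14⊕b15 = 1⊕1⊕0⊕1⊕0⊕1⊕0⊕0 = 0
Syndrome (s8...s1) = 0000 → position 0 (no error).
No correction needed.
Data bits at positions 3,5,6,7,9,10,11,12,13,14,15: 00011010100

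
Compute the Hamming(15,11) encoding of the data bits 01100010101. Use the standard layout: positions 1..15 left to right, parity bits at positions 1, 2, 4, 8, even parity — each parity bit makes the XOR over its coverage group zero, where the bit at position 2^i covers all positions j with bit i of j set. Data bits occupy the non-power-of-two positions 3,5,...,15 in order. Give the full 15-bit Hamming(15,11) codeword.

Place data bits at non-power-of-two positions: b3=0, b5=1, b6=1, b7=0, b9=0, b10=0, b11=1, b12=0, b13=1, b14=0, b15=1.
p1 = XOR of data positions {3,5,7,9,11,13,15} = 0⊕1⊕0⊕0⊕1⊕1⊕1 = 0
p2 = XOR of data positions {3,6,7,10,11,14,15} = 0⊕1⊕0⊕0⊕1⊕0⊕1 = 1
p4 = XOR of data positions {5,6,7,12,13,14,15} = 1⊕1⊕0⊕0⊕1⊕0⊕1 = 0
p8 = XOR of data positions {9,10,11,12,13,14,15} = 0⊕0⊕1⊕0⊕1⊕0⊕1 = 1
Codeword b1..b15 = 010011010010101

010011010010101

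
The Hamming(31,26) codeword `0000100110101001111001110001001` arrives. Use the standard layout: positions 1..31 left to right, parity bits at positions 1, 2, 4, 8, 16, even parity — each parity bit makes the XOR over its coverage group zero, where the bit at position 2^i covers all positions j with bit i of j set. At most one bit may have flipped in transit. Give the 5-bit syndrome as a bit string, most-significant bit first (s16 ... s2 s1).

s1: b1⊕b3⊕b5⊕b7⊕b9⊕b11⊕b13⊕b15⊕b17⊕b19⊕b21⊕b23⊕b25⊕b27⊕b29⊕b31 = 0⊕0⊕1⊕0⊕1⊕1⊕1⊕0⊕1⊕1⊕0⊕1⊕0⊕0⊕0⊕1 = 0
s2: b2⊕b3⊕b6⊕b7⊕b10⊕b11⊕b14⊕b15⊕b18⊕b19⊕b22⊕b23⊕b26⊕b27⊕b30⊕b31 = 0⊕0⊕0⊕0⊕0⊕1⊕0⊕0⊕1⊕1⊕1⊕1⊕0⊕0⊕0⊕1 = 0
s4: b4⊕b5⊕b6⊕b7⊕b12⊕b13⊕b14⊕b15⊕b20⊕b21⊕b22⊕b23⊕b28⊕b29⊕b30⊕b31 = 0⊕1⊕0⊕0⊕0⊕1⊕0⊕0⊕0⊕0⊕1⊕1⊕1⊕0⊕0⊕1 = 0
s8: b8⊕b9⊕b10⊕b11⊕b12⊕b13⊕b14⊕b15⊕b24⊕b25⊕b26⊕b27⊕b28⊕b29⊕b30⊕b31 = 1⊕1⊕0⊕1⊕0⊕1⊕0⊕0⊕1⊕0⊕0⊕0⊕1⊕0⊕0⊕1 = 1
s16: b16⊕b17⊕b18⊕b19⊕b20⊕b21⊕b22⊕b23⊕b24⊕b25⊕b26⊕b27⊕b28⊕b29⊕b30⊕b31 = 1⊕1⊕1⊕1⊕0⊕0⊕1⊕1⊕1⊕0⊕0⊕0⊕1⊕0⊕0⊕1 = 1
Syndrome (s16...s1) = 11000 → position 24.

11000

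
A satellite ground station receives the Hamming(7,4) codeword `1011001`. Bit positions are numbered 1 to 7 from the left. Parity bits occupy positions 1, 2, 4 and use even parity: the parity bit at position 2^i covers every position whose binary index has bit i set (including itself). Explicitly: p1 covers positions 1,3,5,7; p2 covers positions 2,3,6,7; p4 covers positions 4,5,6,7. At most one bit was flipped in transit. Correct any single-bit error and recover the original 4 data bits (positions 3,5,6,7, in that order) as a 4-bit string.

s1: b1⊕b3⊕b5⊕b7 = 1⊕1⊕0⊕1 = 1
s2: b2⊕b3⊕b6⊕b7 = 0⊕1⊕0⊕1 = 0
s4: b4⊕b5⊕b6⊕b7 = 1⊕0⊕0⊕1 = 0
Syndrome (s4...s1) = 001 → position 1.
Flip bit 1: corrected codeword = 0011001
Data bits at positions 3,5,6,7: 1001

1001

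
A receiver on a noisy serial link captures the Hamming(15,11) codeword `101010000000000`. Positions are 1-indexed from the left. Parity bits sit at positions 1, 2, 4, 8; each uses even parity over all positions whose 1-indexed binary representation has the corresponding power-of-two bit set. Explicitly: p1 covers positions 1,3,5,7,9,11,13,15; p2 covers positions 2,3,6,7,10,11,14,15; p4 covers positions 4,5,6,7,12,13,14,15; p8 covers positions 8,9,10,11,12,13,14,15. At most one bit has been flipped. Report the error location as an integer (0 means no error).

7

s1: b1⊕b3⊕b5⊕b7⊕b9⊕b11⊕b13⊕b15 = 1⊕1⊕1⊕0⊕0⊕0⊕0⊕0 = 1
s2: b2⊕b3⊕b6⊕b7⊕b10⊕b11⊕b14⊕b15 = 0⊕1⊕0⊕0⊕0⊕0⊕0⊕0 = 1
s4: b4⊕b5⊕b6⊕b7⊕b12⊕b13⊕b14⊕b15 = 0⊕1⊕0⊕0⊕0⊕0⊕0⊕0 = 1
s8: b8⊕b9⊕b10⊕b11⊕b12⊕b13⊕b14⊕b15 = 0⊕0⊕0⊕0⊕0⊕0⊕0⊕0 = 0
Syndrome (s8...s1) = 0111 → position 7.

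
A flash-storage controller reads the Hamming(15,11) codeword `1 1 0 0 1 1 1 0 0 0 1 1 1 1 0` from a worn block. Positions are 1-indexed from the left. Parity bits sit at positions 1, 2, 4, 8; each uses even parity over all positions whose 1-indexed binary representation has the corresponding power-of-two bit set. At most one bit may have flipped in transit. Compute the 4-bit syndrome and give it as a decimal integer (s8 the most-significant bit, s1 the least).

s1: b1⊕b3⊕b5⊕b7⊕b9⊕b11⊕b13⊕b15 = 1⊕0⊕1⊕1⊕0⊕1⊕1⊕0 = 1
s2: b2⊕b3⊕b6⊕b7⊕b10⊕b11⊕b14⊕b15 = 1⊕0⊕1⊕1⊕0⊕1⊕1⊕0 = 1
s4: b4⊕b5⊕b6⊕b7⊕b12⊕b13⊕b14⊕b15 = 0⊕1⊕1⊕1⊕1⊕1⊕1⊕0 = 0
s8: b8⊕b9⊕b10⊕b11⊕b12⊕b13⊕b14⊕b15 = 0⊕0⊕0⊕1⊕1⊕1⊕1⊕0 = 0
Syndrome (s8...s1) = 0011 → position 3.

3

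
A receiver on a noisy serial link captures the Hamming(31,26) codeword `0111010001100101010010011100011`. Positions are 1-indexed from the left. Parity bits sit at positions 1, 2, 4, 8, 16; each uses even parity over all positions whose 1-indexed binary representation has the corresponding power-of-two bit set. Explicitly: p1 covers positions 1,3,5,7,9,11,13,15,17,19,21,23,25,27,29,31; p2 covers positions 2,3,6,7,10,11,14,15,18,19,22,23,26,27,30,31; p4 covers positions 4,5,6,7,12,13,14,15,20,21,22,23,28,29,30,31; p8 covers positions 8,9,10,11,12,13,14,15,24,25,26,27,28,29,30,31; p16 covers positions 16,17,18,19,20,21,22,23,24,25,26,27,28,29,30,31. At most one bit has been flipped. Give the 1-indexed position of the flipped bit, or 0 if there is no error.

1

s1: b1⊕b3⊕b5⊕b7⊕b9⊕b11⊕b13⊕b15⊕b17⊕b19⊕b21⊕b23⊕b25⊕b27⊕b29⊕b31 = 0⊕1⊕0⊕0⊕0⊕1⊕0⊕0⊕0⊕0⊕1⊕0⊕1⊕0⊕0⊕1 = 1
s2: b2⊕b3⊕b6⊕b7⊕b10⊕b11⊕b14⊕b15⊕b18⊕b19⊕b22⊕b23⊕b26⊕b27⊕b30⊕b31 = 1⊕1⊕1⊕0⊕1⊕1⊕1⊕0⊕1⊕0⊕0⊕0⊕1⊕0⊕1⊕1 = 0
s4: b4⊕b5⊕b6⊕b7⊕b12⊕b13⊕b14⊕b15⊕b20⊕b21⊕b22⊕b23⊕b28⊕b29⊕b30⊕b31 = 1⊕0⊕1⊕0⊕0⊕0⊕1⊕0⊕0⊕1⊕0⊕0⊕0⊕0⊕1⊕1 = 0
s8: b8⊕b9⊕b10⊕b11⊕b12⊕b13⊕b14⊕b15⊕b24⊕b25⊕b26⊕b27⊕b28⊕b29⊕b30⊕b31 = 0⊕0⊕1⊕1⊕0⊕0⊕1⊕0⊕1⊕1⊕1⊕0⊕0⊕0⊕1⊕1 = 0
s16: b16⊕b17⊕b18⊕b19⊕b20⊕b21⊕b22⊕b23⊕b24⊕b25⊕b26⊕b27⊕b28⊕b29⊕b30⊕b31 = 1⊕0⊕1⊕0⊕0⊕1⊕0⊕0⊕1⊕1⊕1⊕0⊕0⊕0⊕1⊕1 = 0
Syndrome (s16...s1) = 00001 → position 1.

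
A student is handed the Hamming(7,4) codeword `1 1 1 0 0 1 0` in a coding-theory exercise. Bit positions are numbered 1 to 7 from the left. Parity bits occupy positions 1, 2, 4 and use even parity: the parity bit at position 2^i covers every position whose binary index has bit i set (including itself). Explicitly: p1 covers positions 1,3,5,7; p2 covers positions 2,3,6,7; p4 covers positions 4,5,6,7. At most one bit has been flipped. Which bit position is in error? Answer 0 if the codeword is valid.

6

s1: b1⊕b3⊕b5⊕b7 = 1⊕1⊕0⊕0 = 0
s2: b2⊕b3⊕b6⊕b7 = 1⊕1⊕1⊕0 = 1
s4: b4⊕b5⊕b6⊕b7 = 0⊕0⊕1⊕0 = 1
Syndrome (s4...s1) = 110 → position 6.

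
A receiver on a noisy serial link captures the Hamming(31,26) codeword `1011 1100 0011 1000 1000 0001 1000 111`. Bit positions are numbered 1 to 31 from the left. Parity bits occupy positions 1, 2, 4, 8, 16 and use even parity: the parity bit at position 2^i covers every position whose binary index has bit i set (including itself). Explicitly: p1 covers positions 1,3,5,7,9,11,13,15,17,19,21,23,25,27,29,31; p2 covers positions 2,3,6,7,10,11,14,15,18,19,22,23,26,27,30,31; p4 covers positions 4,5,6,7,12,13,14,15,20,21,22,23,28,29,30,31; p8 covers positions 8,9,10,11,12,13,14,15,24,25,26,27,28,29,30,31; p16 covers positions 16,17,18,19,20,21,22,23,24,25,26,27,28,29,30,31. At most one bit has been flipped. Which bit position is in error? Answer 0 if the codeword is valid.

3

s1: b1⊕b3⊕b5⊕b7⊕b9⊕b11⊕b13⊕b15⊕b17⊕b19⊕b21⊕b23⊕b25⊕b27⊕b29⊕b31 = 1⊕1⊕1⊕0⊕0⊕1⊕1⊕0⊕1⊕0⊕0⊕0⊕1⊕0⊕1⊕1 = 1
s2: b2⊕b3⊕b6⊕b7⊕b10⊕b11⊕b14⊕b15⊕b18⊕b19⊕b22⊕b23⊕b26⊕b27⊕b30⊕b31 = 0⊕1⊕1⊕0⊕0⊕1⊕0⊕0⊕0⊕0⊕0⊕0⊕0⊕0⊕1⊕1 = 1
s4: b4⊕b5⊕b6⊕b7⊕b12⊕b13⊕b14⊕b15⊕b20⊕b21⊕b22⊕b23⊕b28⊕b29⊕b30⊕b31 = 1⊕1⊕1⊕0⊕1⊕1⊕0⊕0⊕0⊕0⊕0⊕0⊕0⊕1⊕1⊕1 = 0
s8: b8⊕b9⊕b10⊕b11⊕b12⊕b13⊕b14⊕b15⊕b24⊕b25⊕b26⊕b27⊕b28⊕b29⊕b30⊕b31 = 0⊕0⊕0⊕1⊕1⊕1⊕0⊕0⊕1⊕1⊕0⊕0⊕0⊕1⊕1⊕1 = 0
s16: b16⊕b17⊕b18⊕b19⊕b20⊕b21⊕b22⊕b23⊕b24⊕b25⊕b26⊕b27⊕b28⊕b29⊕b30⊕b31 = 0⊕1⊕0⊕0⊕0⊕0⊕0⊕0⊕1⊕1⊕0⊕0⊕0⊕1⊕1⊕1 = 0
Syndrome (s16...s1) = 00011 → position 3.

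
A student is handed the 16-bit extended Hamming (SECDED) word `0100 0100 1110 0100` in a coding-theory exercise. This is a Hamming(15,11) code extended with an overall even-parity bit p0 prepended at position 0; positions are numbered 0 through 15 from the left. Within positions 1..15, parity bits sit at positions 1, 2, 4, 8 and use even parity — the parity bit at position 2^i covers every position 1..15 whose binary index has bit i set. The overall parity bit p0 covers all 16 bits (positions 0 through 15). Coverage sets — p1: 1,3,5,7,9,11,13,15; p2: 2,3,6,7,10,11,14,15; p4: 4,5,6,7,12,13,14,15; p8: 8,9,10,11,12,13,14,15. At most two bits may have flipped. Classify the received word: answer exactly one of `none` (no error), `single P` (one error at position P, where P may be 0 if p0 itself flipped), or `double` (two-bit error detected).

s1: b1⊕b3⊕b5⊕b7⊕b9⊕b11⊕b13⊕b15 = 1⊕0⊕1⊕0⊕1⊕0⊕1⊕0 = 0
s2: b2⊕b3⊕b6⊕b7⊕b10⊕b11⊕b14⊕b15 = 0⊕0⊕0⊕0⊕1⊕0⊕0⊕0 = 1
s4: b4⊕b5⊕b6⊕b7⊕b12⊕b13⊕b14⊕b15 = 0⊕1⊕0⊕0⊕0⊕1⊕0⊕0 = 0
s8: b8⊕b9⊕b10⊕b11⊕b12⊕b13⊕b14⊕b15 = 1⊕1⊕1⊕0⊕0⊕1⊕0⊕0 = 0
Syndrome (s8...s1) = 0010 → position 2.
Overall parity (XOR of all 16 bits, including p0): 0⊕1⊕0⊕0⊕0⊕1⊕0⊕0⊕1⊕1⊕1⊕0⊕0⊕1⊕0⊕0 = 0
Overall=0, syndrome position=2 → double-bit error detected (uncorrectable).

double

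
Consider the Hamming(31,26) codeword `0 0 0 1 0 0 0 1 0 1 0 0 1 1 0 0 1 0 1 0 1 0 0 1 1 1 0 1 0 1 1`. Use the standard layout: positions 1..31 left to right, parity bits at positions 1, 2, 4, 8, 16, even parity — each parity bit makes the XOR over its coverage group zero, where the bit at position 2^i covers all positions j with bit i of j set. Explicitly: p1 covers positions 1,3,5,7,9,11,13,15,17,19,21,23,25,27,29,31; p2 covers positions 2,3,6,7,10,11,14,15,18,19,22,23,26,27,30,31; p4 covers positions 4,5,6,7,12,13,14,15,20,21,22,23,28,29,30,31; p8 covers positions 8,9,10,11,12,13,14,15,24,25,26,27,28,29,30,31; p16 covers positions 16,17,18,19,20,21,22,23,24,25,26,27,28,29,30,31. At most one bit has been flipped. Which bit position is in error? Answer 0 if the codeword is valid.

20

s1: b1⊕b3⊕b5⊕b7⊕b9⊕b11⊕b13⊕b15⊕b17⊕b19⊕b21⊕b23⊕b25⊕b27⊕b29⊕b31 = 0⊕0⊕0⊕0⊕0⊕0⊕1⊕0⊕1⊕1⊕1⊕0⊕1⊕0⊕0⊕1 = 0
s2: b2⊕b3⊕b6⊕b7⊕b10⊕b11⊕b14⊕b15⊕b18⊕b19⊕b22⊕b23⊕b26⊕b27⊕b30⊕b31 = 0⊕0⊕0⊕0⊕1⊕0⊕1⊕0⊕0⊕1⊕0⊕0⊕1⊕0⊕1⊕1 = 0
s4: b4⊕b5⊕b6⊕b7⊕b12⊕b13⊕b14⊕b15⊕b20⊕b21⊕b22⊕b23⊕b28⊕b29⊕b30⊕b31 = 1⊕0⊕0⊕0⊕0⊕1⊕1⊕0⊕0⊕1⊕0⊕0⊕1⊕0⊕1⊕1 = 1
s8: b8⊕b9⊕b10⊕b11⊕b12⊕b13⊕b14⊕b15⊕b24⊕b25⊕b26⊕b27⊕b28⊕b29⊕b30⊕b31 = 1⊕0⊕1⊕0⊕0⊕1⊕1⊕0⊕1⊕1⊕1⊕0⊕1⊕0⊕1⊕1 = 0
s16: b16⊕b17⊕b18⊕b19⊕b20⊕b21⊕b22⊕b23⊕b24⊕b25⊕b26⊕b27⊕b28⊕b29⊕b30⊕b31 = 0⊕1⊕0⊕1⊕0⊕1⊕0⊕0⊕1⊕1⊕1⊕0⊕1⊕0⊕1⊕1 = 1
Syndrome (s16...s1) = 10100 → position 20.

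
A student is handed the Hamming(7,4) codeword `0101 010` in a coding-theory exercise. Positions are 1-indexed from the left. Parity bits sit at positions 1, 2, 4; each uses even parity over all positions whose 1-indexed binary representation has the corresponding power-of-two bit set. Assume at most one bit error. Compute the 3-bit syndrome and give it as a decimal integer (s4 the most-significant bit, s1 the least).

0

s1: b1⊕b3⊕b5⊕b7 = 0⊕0⊕0⊕0 = 0
s2: b2⊕b3⊕b6⊕b7 = 1⊕0⊕1⊕0 = 0
s4: b4⊕b5⊕b6⊕b7 = 1⊕0⊕1⊕0 = 0
Syndrome (s4...s1) = 000 → position 0 (no error).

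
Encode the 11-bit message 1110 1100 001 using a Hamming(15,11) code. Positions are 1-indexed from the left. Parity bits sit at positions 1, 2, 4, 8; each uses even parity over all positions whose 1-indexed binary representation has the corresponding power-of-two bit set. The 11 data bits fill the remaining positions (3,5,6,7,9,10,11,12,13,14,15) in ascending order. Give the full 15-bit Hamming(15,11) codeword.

Place data bits at non-power-of-two positions: b3=1, b5=1, b6=1, b7=0, b9=1, b10=1, b11=0, b12=0, b13=0, b14=0, b15=1.
p1 = XOR of data positions {3,5,7,9,11,13,15} = 1⊕1⊕0⊕1⊕0⊕0⊕1 = 0
p2 = XOR of data positions {3,6,7,10,11,14,15} = 1⊕1⊕0⊕1⊕0⊕0⊕1 = 0
p4 = XOR of data positions {5,6,7,12,13,14,15} = 1⊕1⊕0⊕0⊕0⊕0⊕1 = 1
p8 = XOR of data positions {9,10,11,12,13,14,15} = 1⊕1⊕0⊕0⊕0⊕0⊕1 = 1
Codeword b1..b15 = 001111011100001

001111011100001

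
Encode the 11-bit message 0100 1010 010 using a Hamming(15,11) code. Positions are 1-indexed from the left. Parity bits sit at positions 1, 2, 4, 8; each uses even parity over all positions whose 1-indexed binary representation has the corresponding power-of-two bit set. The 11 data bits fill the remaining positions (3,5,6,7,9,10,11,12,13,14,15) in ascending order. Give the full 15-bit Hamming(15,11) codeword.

100010011010010

Place data bits at non-power-of-two positions: b3=0, b5=1, b6=0, b7=0, b9=1, b10=0, b11=1, b12=0, b13=0, b14=1, b15=0.
p1 = XOR of data positions {3,5,7,9,11,13,15} = 0⊕1⊕0⊕1⊕1⊕0⊕0 = 1
p2 = XOR of data positions {3,6,7,10,11,14,15} = 0⊕0⊕0⊕0⊕1⊕1⊕0 = 0
p4 = XOR of data positions {5,6,7,12,13,14,15} = 1⊕0⊕0⊕0⊕0⊕1⊕0 = 0
p8 = XOR of data positions {9,10,11,12,13,14,15} = 1⊕0⊕1⊕0⊕0⊕1⊕0 = 1
Codeword b1..b15 = 100010011010010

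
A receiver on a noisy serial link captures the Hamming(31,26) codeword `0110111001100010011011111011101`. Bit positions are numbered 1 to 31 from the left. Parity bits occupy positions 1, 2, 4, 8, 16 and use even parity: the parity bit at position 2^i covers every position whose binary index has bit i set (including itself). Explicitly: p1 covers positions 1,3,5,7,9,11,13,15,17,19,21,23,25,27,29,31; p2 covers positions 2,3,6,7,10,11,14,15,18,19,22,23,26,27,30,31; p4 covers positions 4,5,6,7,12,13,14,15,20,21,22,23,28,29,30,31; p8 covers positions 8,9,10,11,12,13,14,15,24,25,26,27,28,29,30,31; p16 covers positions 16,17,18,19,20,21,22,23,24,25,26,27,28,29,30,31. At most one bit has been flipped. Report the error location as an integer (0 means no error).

s1: b1⊕b3⊕b5⊕b7⊕b9⊕b11⊕b13⊕b15⊕b17⊕b19⊕b21⊕b23⊕b25⊕b27⊕b29⊕b31 = 0⊕1⊕1⊕1⊕0⊕1⊕0⊕1⊕0⊕1⊕1⊕1⊕1⊕1⊕1⊕1 = 0
s2: b2⊕b3⊕b6⊕b7⊕b10⊕b11⊕b14⊕b15⊕b18⊕b19⊕b22⊕b23⊕b26⊕b27⊕b30⊕b31 = 1⊕1⊕1⊕1⊕1⊕1⊕0⊕1⊕1⊕1⊕1⊕1⊕0⊕1⊕0⊕1 = 1
s4: b4⊕b5⊕b6⊕b7⊕b12⊕b13⊕b14⊕b15⊕b20⊕b21⊕b22⊕b23⊕b28⊕b29⊕b30⊕b31 = 0⊕1⊕1⊕1⊕0⊕0⊕0⊕1⊕0⊕1⊕1⊕1⊕1⊕1⊕0⊕1 = 0
s8: b8⊕b9⊕b10⊕b11⊕b12⊕b13⊕b14⊕b15⊕b24⊕b25⊕b26⊕b27⊕b28⊕b29⊕b30⊕b31 = 0⊕0⊕1⊕1⊕0⊕0⊕0⊕1⊕1⊕1⊕0⊕1⊕1⊕1⊕0⊕1 = 1
s16: b16⊕b17⊕b18⊕b19⊕b20⊕b21⊕b22⊕b23⊕b24⊕b25⊕b26⊕b27⊕b28⊕b29⊕b30⊕b31 = 0⊕0⊕1⊕1⊕0⊕1⊕1⊕1⊕1⊕1⊕0⊕1⊕1⊕1⊕0⊕1 = 1
Syndrome (s16...s1) = 11010 → position 26.

26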